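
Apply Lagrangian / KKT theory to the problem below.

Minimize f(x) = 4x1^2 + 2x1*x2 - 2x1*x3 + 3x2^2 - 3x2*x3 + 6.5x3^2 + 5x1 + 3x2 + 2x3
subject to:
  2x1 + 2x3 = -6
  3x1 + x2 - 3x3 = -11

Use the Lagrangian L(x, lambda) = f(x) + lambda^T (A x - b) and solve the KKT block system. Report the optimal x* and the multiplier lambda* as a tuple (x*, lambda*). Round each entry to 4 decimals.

Form the Lagrangian:
  L(x, lambda) = (1/2) x^T Q x + c^T x + lambda^T (A x - b)
Stationarity (grad_x L = 0): Q x + c + A^T lambda = 0.
Primal feasibility: A x = b.

This gives the KKT block system:
  [ Q   A^T ] [ x     ]   [-c ]
  [ A    0  ] [ lambda ] = [ b ]

Solving the linear system:
  x*      = (-3.2928, -0.2431, 0.2928)
  lambda* = (2.3232, 5.9227)
  f(x*)   = 31.2403

x* = (-3.2928, -0.2431, 0.2928), lambda* = (2.3232, 5.9227)


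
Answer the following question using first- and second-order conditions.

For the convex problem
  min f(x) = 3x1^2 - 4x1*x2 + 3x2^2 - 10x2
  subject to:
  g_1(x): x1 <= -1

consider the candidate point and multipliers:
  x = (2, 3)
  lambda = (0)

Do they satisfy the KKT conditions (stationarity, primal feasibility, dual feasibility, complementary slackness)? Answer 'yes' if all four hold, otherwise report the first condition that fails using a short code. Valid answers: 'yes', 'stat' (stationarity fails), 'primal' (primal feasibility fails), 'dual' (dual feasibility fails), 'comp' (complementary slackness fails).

Gradient of f: grad f(x) = Q x + c = (0, 0)
Constraint values g_i(x) = a_i^T x - b_i:
  g_1((2, 3)) = 3
Stationarity residual: grad f(x) + sum_i lambda_i a_i = (0, 0)
  -> stationarity OK
Primal feasibility (all g_i <= 0): FAILS
Dual feasibility (all lambda_i >= 0): OK
Complementary slackness (lambda_i * g_i(x) = 0 for all i): OK

Verdict: the first failing condition is primal_feasibility -> primal.

primal


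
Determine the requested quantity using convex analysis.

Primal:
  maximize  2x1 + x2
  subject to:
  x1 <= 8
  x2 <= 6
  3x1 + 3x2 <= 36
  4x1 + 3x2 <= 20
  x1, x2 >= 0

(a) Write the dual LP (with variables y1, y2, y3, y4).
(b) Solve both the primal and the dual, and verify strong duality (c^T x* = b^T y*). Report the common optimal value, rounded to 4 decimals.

The standard primal-dual pair for 'max c^T x s.t. A x <= b, x >= 0' is:
  Dual:  min b^T y  s.t.  A^T y >= c,  y >= 0.

So the dual LP is:
  minimize  8y1 + 6y2 + 36y3 + 20y4
  subject to:
    y1 + 3y3 + 4y4 >= 2
    y2 + 3y3 + 3y4 >= 1
    y1, y2, y3, y4 >= 0

Solving the primal: x* = (5, 0).
  primal value c^T x* = 10.
Solving the dual: y* = (0, 0, 0, 0.5).
  dual value b^T y* = 10.
Strong duality: c^T x* = b^T y*. Confirmed.

10


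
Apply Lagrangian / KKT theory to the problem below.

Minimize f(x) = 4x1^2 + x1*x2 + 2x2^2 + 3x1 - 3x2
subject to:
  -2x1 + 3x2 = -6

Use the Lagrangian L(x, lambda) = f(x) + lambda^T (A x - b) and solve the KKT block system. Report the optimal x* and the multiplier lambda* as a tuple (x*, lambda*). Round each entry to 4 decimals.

Form the Lagrangian:
  L(x, lambda) = (1/2) x^T Q x + c^T x + lambda^T (A x - b)
Stationarity (grad_x L = 0): Q x + c + A^T lambda = 0.
Primal feasibility: A x = b.

This gives the KKT block system:
  [ Q   A^T ] [ x     ]   [-c ]
  [ A    0  ] [ lambda ] = [ b ]

Solving the linear system:
  x*      = (0.57, -1.62)
  lambda* = (2.97)
  f(x*)   = 12.195

x* = (0.57, -1.62), lambda* = (2.97)


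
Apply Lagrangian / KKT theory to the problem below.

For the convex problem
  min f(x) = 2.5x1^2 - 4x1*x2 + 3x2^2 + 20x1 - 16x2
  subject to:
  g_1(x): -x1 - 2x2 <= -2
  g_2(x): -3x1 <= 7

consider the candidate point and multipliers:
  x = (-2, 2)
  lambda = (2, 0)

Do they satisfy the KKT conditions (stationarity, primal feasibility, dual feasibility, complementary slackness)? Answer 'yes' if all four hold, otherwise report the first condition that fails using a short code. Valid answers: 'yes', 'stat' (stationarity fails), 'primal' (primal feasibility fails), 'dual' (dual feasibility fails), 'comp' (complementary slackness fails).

Gradient of f: grad f(x) = Q x + c = (2, 4)
Constraint values g_i(x) = a_i^T x - b_i:
  g_1((-2, 2)) = 0
  g_2((-2, 2)) = -1
Stationarity residual: grad f(x) + sum_i lambda_i a_i = (0, 0)
  -> stationarity OK
Primal feasibility (all g_i <= 0): OK
Dual feasibility (all lambda_i >= 0): OK
Complementary slackness (lambda_i * g_i(x) = 0 for all i): OK

Verdict: yes, KKT holds.

yes


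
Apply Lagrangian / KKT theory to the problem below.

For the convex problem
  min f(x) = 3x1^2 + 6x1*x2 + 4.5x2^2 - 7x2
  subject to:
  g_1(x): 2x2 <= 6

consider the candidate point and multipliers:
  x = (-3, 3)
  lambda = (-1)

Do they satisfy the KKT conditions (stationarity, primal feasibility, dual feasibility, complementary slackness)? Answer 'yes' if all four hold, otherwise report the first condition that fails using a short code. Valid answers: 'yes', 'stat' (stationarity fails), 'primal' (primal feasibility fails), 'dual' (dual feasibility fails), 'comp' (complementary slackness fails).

Gradient of f: grad f(x) = Q x + c = (0, 2)
Constraint values g_i(x) = a_i^T x - b_i:
  g_1((-3, 3)) = 0
Stationarity residual: grad f(x) + sum_i lambda_i a_i = (0, 0)
  -> stationarity OK
Primal feasibility (all g_i <= 0): OK
Dual feasibility (all lambda_i >= 0): FAILS
Complementary slackness (lambda_i * g_i(x) = 0 for all i): OK

Verdict: the first failing condition is dual_feasibility -> dual.

dual


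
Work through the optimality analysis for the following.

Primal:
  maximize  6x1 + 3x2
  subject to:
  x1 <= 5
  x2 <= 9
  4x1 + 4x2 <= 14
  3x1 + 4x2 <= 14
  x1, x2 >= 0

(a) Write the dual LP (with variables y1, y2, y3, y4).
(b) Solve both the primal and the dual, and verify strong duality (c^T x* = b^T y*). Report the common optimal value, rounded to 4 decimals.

The standard primal-dual pair for 'max c^T x s.t. A x <= b, x >= 0' is:
  Dual:  min b^T y  s.t.  A^T y >= c,  y >= 0.

So the dual LP is:
  minimize  5y1 + 9y2 + 14y3 + 14y4
  subject to:
    y1 + 4y3 + 3y4 >= 6
    y2 + 4y3 + 4y4 >= 3
    y1, y2, y3, y4 >= 0

Solving the primal: x* = (3.5, 0).
  primal value c^T x* = 21.
Solving the dual: y* = (0, 0, 1.5, 0).
  dual value b^T y* = 21.
Strong duality: c^T x* = b^T y*. Confirmed.

21


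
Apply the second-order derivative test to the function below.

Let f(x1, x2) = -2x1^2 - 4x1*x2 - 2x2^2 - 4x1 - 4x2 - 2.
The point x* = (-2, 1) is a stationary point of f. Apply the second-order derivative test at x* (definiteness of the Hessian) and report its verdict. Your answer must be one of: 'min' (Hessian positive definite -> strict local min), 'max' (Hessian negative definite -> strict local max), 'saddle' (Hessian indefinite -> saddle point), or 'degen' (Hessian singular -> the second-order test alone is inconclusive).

Compute the Hessian H = grad^2 f:
  H = [[-4, -4], [-4, -4]]
Verify stationarity: grad f(x*) = H x* + g = (0, 0).
Eigenvalues of H: -8, 0.
H has a zero eigenvalue (singular; negative semidefinite but not definite), so H is neither positive definite, negative definite, nor indefinite. The second-order test alone is inconclusive -> degen.
(Indeed, f is constant along the null direction of H through x*, so x* is not a strict local extremum.)

degen


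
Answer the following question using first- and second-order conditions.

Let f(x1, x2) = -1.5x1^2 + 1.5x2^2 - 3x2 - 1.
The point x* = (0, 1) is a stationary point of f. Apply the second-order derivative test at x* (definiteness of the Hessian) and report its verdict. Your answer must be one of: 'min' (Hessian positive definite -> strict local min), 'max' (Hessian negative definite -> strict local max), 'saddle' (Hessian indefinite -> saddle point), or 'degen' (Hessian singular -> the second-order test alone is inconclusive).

Compute the Hessian H = grad^2 f:
  H = [[-3, 0], [0, 3]]
Verify stationarity: grad f(x*) = H x* + g = (0, 0).
Eigenvalues of H: -3, 3.
Eigenvalues have mixed signs, so H is indefinite -> x* is a saddle point.

saddle


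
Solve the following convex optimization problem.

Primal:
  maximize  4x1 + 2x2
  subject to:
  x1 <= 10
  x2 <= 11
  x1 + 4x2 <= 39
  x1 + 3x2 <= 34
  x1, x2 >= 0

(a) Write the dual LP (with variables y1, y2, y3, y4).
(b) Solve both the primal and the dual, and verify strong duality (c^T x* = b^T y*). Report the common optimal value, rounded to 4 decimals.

The standard primal-dual pair for 'max c^T x s.t. A x <= b, x >= 0' is:
  Dual:  min b^T y  s.t.  A^T y >= c,  y >= 0.

So the dual LP is:
  minimize  10y1 + 11y2 + 39y3 + 34y4
  subject to:
    y1 + y3 + y4 >= 4
    y2 + 4y3 + 3y4 >= 2
    y1, y2, y3, y4 >= 0

Solving the primal: x* = (10, 7.25).
  primal value c^T x* = 54.5.
Solving the dual: y* = (3.5, 0, 0.5, 0).
  dual value b^T y* = 54.5.
Strong duality: c^T x* = b^T y*. Confirmed.

54.5


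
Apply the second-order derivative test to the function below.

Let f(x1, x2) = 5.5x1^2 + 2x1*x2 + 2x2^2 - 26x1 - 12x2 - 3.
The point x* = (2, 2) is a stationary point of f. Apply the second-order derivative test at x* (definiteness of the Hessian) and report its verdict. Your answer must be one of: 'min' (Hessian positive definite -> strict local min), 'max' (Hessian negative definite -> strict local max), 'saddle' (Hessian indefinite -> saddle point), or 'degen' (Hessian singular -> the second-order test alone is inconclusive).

Compute the Hessian H = grad^2 f:
  H = [[11, 2], [2, 4]]
Verify stationarity: grad f(x*) = H x* + g = (0, 0).
Eigenvalues of H: 3.4689, 11.5311.
Both eigenvalues > 0, so H is positive definite -> x* is a strict local min.

min


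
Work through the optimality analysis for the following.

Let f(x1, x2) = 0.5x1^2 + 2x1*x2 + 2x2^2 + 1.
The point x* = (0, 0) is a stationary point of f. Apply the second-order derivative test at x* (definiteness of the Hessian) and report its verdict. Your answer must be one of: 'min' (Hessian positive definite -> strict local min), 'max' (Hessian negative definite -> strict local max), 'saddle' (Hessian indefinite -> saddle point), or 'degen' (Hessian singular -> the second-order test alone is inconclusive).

Compute the Hessian H = grad^2 f:
  H = [[1, 2], [2, 4]]
Verify stationarity: grad f(x*) = H x* + g = (0, 0).
Eigenvalues of H: 0, 5.
H has a zero eigenvalue (singular; positive semidefinite but not definite), so H is neither positive definite, negative definite, nor indefinite. The second-order test alone is inconclusive -> degen.
(Indeed, f is constant along the null direction of H through x*, so x* is not a strict local extremum.)

degen


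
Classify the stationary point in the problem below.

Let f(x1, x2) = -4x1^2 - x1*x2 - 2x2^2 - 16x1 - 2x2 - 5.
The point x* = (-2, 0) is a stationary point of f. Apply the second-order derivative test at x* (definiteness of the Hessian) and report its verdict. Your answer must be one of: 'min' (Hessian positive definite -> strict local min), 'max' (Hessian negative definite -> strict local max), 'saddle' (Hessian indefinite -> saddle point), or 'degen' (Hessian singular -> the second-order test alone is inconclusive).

Compute the Hessian H = grad^2 f:
  H = [[-8, -1], [-1, -4]]
Verify stationarity: grad f(x*) = H x* + g = (0, 0).
Eigenvalues of H: -8.2361, -3.7639.
Both eigenvalues < 0, so H is negative definite -> x* is a strict local max.

max


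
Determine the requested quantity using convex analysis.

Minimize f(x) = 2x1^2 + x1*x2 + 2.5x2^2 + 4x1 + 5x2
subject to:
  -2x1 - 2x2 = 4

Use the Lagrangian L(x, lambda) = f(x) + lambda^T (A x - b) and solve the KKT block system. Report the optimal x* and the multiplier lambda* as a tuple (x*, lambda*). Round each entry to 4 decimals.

Form the Lagrangian:
  L(x, lambda) = (1/2) x^T Q x + c^T x + lambda^T (A x - b)
Stationarity (grad_x L = 0): Q x + c + A^T lambda = 0.
Primal feasibility: A x = b.

This gives the KKT block system:
  [ Q   A^T ] [ x     ]   [-c ]
  [ A    0  ] [ lambda ] = [ b ]

Solving the linear system:
  x*      = (-1, -1)
  lambda* = (-0.5)
  f(x*)   = -3.5

x* = (-1, -1), lambda* = (-0.5)


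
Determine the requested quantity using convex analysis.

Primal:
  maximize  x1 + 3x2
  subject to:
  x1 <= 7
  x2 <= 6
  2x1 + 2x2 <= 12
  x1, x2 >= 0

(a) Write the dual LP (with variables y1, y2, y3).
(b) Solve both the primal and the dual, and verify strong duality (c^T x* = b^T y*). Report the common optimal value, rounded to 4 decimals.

The standard primal-dual pair for 'max c^T x s.t. A x <= b, x >= 0' is:
  Dual:  min b^T y  s.t.  A^T y >= c,  y >= 0.

So the dual LP is:
  minimize  7y1 + 6y2 + 12y3
  subject to:
    y1 + 2y3 >= 1
    y2 + 2y3 >= 3
    y1, y2, y3 >= 0

Solving the primal: x* = (0, 6).
  primal value c^T x* = 18.
Solving the dual: y* = (0, 2, 0.5).
  dual value b^T y* = 18.
Strong duality: c^T x* = b^T y*. Confirmed.

18


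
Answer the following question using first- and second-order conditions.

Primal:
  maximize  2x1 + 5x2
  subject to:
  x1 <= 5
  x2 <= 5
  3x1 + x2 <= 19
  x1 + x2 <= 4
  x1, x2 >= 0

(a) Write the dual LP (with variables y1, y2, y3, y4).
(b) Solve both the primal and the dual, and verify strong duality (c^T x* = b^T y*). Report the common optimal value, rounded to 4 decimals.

The standard primal-dual pair for 'max c^T x s.t. A x <= b, x >= 0' is:
  Dual:  min b^T y  s.t.  A^T y >= c,  y >= 0.

So the dual LP is:
  minimize  5y1 + 5y2 + 19y3 + 4y4
  subject to:
    y1 + 3y3 + y4 >= 2
    y2 + y3 + y4 >= 5
    y1, y2, y3, y4 >= 0

Solving the primal: x* = (0, 4).
  primal value c^T x* = 20.
Solving the dual: y* = (0, 0, 0, 5).
  dual value b^T y* = 20.
Strong duality: c^T x* = b^T y*. Confirmed.

20


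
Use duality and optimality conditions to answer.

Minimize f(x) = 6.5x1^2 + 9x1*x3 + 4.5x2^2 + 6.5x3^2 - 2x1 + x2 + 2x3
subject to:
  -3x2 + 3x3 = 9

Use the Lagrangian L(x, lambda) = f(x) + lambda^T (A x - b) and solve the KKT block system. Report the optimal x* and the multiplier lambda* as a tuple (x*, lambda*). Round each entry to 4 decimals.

Form the Lagrangian:
  L(x, lambda) = (1/2) x^T Q x + c^T x + lambda^T (A x - b)
Stationarity (grad_x L = 0): Q x + c + A^T lambda = 0.
Primal feasibility: A x = b.

This gives the KKT block system:
  [ Q   A^T ] [ x     ]   [-c ]
  [ A    0  ] [ lambda ] = [ b ]

Solving the linear system:
  x*      = (-0.839, -1.5659, 1.4341)
  lambda* = (-4.3642)
  f(x*)   = 21.1293

x* = (-0.839, -1.5659, 1.4341), lambda* = (-4.3642)


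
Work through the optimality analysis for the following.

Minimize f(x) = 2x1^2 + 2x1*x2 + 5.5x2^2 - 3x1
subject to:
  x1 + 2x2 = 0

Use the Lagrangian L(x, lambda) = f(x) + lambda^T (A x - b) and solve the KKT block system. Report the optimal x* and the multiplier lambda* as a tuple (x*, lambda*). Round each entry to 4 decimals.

Form the Lagrangian:
  L(x, lambda) = (1/2) x^T Q x + c^T x + lambda^T (A x - b)
Stationarity (grad_x L = 0): Q x + c + A^T lambda = 0.
Primal feasibility: A x = b.

This gives the KKT block system:
  [ Q   A^T ] [ x     ]   [-c ]
  [ A    0  ] [ lambda ] = [ b ]

Solving the linear system:
  x*      = (0.6316, -0.3158)
  lambda* = (1.1053)
  f(x*)   = -0.9474

x* = (0.6316, -0.3158), lambda* = (1.1053)


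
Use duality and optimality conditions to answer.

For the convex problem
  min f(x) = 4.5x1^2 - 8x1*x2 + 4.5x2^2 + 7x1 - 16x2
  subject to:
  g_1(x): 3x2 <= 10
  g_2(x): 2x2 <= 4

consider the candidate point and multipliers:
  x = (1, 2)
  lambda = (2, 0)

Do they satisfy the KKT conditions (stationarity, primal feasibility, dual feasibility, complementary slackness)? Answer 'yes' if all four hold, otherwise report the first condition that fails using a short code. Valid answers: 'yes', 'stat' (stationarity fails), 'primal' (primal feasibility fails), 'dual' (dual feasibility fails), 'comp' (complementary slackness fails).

Gradient of f: grad f(x) = Q x + c = (0, -6)
Constraint values g_i(x) = a_i^T x - b_i:
  g_1((1, 2)) = -4
  g_2((1, 2)) = 0
Stationarity residual: grad f(x) + sum_i lambda_i a_i = (0, 0)
  -> stationarity OK
Primal feasibility (all g_i <= 0): OK
Dual feasibility (all lambda_i >= 0): OK
Complementary slackness (lambda_i * g_i(x) = 0 for all i): FAILS

Verdict: the first failing condition is complementary_slackness -> comp.

comp


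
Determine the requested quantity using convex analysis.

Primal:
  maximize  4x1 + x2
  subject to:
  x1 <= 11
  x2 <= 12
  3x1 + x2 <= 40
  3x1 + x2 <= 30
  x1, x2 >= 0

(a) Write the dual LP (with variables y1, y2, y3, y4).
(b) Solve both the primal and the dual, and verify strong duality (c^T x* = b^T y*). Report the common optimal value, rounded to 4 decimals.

The standard primal-dual pair for 'max c^T x s.t. A x <= b, x >= 0' is:
  Dual:  min b^T y  s.t.  A^T y >= c,  y >= 0.

So the dual LP is:
  minimize  11y1 + 12y2 + 40y3 + 30y4
  subject to:
    y1 + 3y3 + 3y4 >= 4
    y2 + y3 + y4 >= 1
    y1, y2, y3, y4 >= 0

Solving the primal: x* = (10, 0).
  primal value c^T x* = 40.
Solving the dual: y* = (0, 0, 0, 1.3333).
  dual value b^T y* = 40.
Strong duality: c^T x* = b^T y*. Confirmed.

40


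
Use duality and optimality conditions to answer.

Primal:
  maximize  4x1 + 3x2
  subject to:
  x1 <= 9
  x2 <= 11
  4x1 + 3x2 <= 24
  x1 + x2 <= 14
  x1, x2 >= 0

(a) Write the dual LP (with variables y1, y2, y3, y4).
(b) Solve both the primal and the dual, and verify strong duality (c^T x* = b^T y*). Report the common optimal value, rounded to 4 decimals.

The standard primal-dual pair for 'max c^T x s.t. A x <= b, x >= 0' is:
  Dual:  min b^T y  s.t.  A^T y >= c,  y >= 0.

So the dual LP is:
  minimize  9y1 + 11y2 + 24y3 + 14y4
  subject to:
    y1 + 4y3 + y4 >= 4
    y2 + 3y3 + y4 >= 3
    y1, y2, y3, y4 >= 0

Solving the primal: x* = (6, 0).
  primal value c^T x* = 24.
Solving the dual: y* = (0, 0, 1, 0).
  dual value b^T y* = 24.
Strong duality: c^T x* = b^T y*. Confirmed.

24


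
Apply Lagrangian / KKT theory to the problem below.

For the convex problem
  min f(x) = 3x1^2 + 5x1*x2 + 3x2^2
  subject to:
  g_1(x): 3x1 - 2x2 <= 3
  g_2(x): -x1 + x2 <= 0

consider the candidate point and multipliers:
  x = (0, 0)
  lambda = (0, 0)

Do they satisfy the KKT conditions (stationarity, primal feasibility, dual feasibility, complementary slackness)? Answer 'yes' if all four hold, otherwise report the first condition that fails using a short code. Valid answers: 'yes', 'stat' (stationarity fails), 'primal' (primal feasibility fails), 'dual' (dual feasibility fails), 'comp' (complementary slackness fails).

Gradient of f: grad f(x) = Q x + c = (0, 0)
Constraint values g_i(x) = a_i^T x - b_i:
  g_1((0, 0)) = -3
  g_2((0, 0)) = 0
Stationarity residual: grad f(x) + sum_i lambda_i a_i = (0, 0)
  -> stationarity OK
Primal feasibility (all g_i <= 0): OK
Dual feasibility (all lambda_i >= 0): OK
Complementary slackness (lambda_i * g_i(x) = 0 for all i): OK

Verdict: yes, KKT holds.

yes


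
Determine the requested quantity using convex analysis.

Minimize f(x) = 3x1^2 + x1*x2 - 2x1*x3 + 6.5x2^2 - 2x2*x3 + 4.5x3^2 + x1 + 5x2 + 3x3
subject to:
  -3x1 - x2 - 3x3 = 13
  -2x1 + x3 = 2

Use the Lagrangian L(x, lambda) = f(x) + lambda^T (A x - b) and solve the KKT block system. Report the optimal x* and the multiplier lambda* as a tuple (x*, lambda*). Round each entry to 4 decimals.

Form the Lagrangian:
  L(x, lambda) = (1/2) x^T Q x + c^T x + lambda^T (A x - b)
Stationarity (grad_x L = 0): Q x + c + A^T lambda = 0.
Primal feasibility: A x = b.

This gives the KKT block system:
  [ Q   A^T ] [ x     ]   [-c ]
  [ A    0  ] [ lambda ] = [ b ]

Solving the linear system:
  x*      = (-2.0245, -0.7791, -2.0491)
  lambda* = (-3.0552, 0.6687)
  f(x*)   = 13.1564

x* = (-2.0245, -0.7791, -2.0491), lambda* = (-3.0552, 0.6687)


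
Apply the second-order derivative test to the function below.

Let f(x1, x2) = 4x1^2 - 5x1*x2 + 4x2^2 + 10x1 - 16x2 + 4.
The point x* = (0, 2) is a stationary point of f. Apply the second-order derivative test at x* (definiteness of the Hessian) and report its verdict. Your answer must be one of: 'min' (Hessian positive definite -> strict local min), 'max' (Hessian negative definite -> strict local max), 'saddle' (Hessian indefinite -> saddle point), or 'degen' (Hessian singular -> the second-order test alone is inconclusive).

Compute the Hessian H = grad^2 f:
  H = [[8, -5], [-5, 8]]
Verify stationarity: grad f(x*) = H x* + g = (0, 0).
Eigenvalues of H: 3, 13.
Both eigenvalues > 0, so H is positive definite -> x* is a strict local min.

min


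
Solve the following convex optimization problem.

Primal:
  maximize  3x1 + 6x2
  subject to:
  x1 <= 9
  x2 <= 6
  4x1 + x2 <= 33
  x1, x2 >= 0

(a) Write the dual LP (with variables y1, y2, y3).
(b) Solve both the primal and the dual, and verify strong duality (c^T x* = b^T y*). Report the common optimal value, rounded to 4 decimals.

The standard primal-dual pair for 'max c^T x s.t. A x <= b, x >= 0' is:
  Dual:  min b^T y  s.t.  A^T y >= c,  y >= 0.

So the dual LP is:
  minimize  9y1 + 6y2 + 33y3
  subject to:
    y1 + 4y3 >= 3
    y2 + y3 >= 6
    y1, y2, y3 >= 0

Solving the primal: x* = (6.75, 6).
  primal value c^T x* = 56.25.
Solving the dual: y* = (0, 5.25, 0.75).
  dual value b^T y* = 56.25.
Strong duality: c^T x* = b^T y*. Confirmed.

56.25


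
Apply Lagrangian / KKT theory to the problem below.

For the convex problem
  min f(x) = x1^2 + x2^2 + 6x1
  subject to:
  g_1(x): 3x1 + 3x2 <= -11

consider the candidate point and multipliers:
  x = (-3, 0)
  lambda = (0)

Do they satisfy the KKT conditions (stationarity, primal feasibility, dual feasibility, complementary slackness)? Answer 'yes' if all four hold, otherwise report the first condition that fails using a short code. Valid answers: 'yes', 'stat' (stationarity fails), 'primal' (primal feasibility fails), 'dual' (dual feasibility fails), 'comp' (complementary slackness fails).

Gradient of f: grad f(x) = Q x + c = (0, 0)
Constraint values g_i(x) = a_i^T x - b_i:
  g_1((-3, 0)) = 2
Stationarity residual: grad f(x) + sum_i lambda_i a_i = (0, 0)
  -> stationarity OK
Primal feasibility (all g_i <= 0): FAILS
Dual feasibility (all lambda_i >= 0): OK
Complementary slackness (lambda_i * g_i(x) = 0 for all i): OK

Verdict: the first failing condition is primal_feasibility -> primal.

primal


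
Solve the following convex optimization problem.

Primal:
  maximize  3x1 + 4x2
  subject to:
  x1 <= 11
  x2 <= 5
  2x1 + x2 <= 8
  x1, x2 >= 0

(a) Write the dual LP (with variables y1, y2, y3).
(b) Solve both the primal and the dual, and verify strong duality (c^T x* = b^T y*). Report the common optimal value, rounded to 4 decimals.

The standard primal-dual pair for 'max c^T x s.t. A x <= b, x >= 0' is:
  Dual:  min b^T y  s.t.  A^T y >= c,  y >= 0.

So the dual LP is:
  minimize  11y1 + 5y2 + 8y3
  subject to:
    y1 + 2y3 >= 3
    y2 + y3 >= 4
    y1, y2, y3 >= 0

Solving the primal: x* = (1.5, 5).
  primal value c^T x* = 24.5.
Solving the dual: y* = (0, 2.5, 1.5).
  dual value b^T y* = 24.5.
Strong duality: c^T x* = b^T y*. Confirmed.

24.5


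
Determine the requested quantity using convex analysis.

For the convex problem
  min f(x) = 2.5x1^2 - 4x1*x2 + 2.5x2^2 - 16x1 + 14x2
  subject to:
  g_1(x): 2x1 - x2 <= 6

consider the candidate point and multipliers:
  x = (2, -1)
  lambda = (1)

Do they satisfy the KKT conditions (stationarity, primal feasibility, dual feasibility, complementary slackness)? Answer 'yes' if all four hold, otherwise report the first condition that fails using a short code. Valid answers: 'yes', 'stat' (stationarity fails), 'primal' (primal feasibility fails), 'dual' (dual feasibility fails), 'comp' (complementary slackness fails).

Gradient of f: grad f(x) = Q x + c = (-2, 1)
Constraint values g_i(x) = a_i^T x - b_i:
  g_1((2, -1)) = -1
Stationarity residual: grad f(x) + sum_i lambda_i a_i = (0, 0)
  -> stationarity OK
Primal feasibility (all g_i <= 0): OK
Dual feasibility (all lambda_i >= 0): OK
Complementary slackness (lambda_i * g_i(x) = 0 for all i): FAILS

Verdict: the first failing condition is complementary_slackness -> comp.

comp


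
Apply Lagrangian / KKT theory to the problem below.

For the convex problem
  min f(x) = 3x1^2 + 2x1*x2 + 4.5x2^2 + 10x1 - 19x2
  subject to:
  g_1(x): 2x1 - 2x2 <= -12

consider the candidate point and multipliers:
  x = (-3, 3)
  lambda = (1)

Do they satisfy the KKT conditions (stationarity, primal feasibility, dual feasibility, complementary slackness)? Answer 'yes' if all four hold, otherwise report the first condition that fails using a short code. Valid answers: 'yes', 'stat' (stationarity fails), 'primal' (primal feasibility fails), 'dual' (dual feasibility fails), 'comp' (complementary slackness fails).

Gradient of f: grad f(x) = Q x + c = (-2, 2)
Constraint values g_i(x) = a_i^T x - b_i:
  g_1((-3, 3)) = 0
Stationarity residual: grad f(x) + sum_i lambda_i a_i = (0, 0)
  -> stationarity OK
Primal feasibility (all g_i <= 0): OK
Dual feasibility (all lambda_i >= 0): OK
Complementary slackness (lambda_i * g_i(x) = 0 for all i): OK

Verdict: yes, KKT holds.

yes


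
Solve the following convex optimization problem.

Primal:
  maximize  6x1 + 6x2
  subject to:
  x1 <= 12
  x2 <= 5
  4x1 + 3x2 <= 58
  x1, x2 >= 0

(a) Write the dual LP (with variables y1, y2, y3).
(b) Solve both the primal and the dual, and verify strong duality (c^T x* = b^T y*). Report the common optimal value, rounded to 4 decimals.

The standard primal-dual pair for 'max c^T x s.t. A x <= b, x >= 0' is:
  Dual:  min b^T y  s.t.  A^T y >= c,  y >= 0.

So the dual LP is:
  minimize  12y1 + 5y2 + 58y3
  subject to:
    y1 + 4y3 >= 6
    y2 + 3y3 >= 6
    y1, y2, y3 >= 0

Solving the primal: x* = (10.75, 5).
  primal value c^T x* = 94.5.
Solving the dual: y* = (0, 1.5, 1.5).
  dual value b^T y* = 94.5.
Strong duality: c^T x* = b^T y*. Confirmed.

94.5


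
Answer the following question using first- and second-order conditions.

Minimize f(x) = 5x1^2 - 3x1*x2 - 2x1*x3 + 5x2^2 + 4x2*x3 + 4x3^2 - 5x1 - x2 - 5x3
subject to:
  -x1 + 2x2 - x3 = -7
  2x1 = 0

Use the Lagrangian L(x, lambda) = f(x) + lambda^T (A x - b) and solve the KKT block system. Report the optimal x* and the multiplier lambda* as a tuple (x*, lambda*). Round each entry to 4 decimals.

Form the Lagrangian:
  L(x, lambda) = (1/2) x^T Q x + c^T x + lambda^T (A x - b)
Stationarity (grad_x L = 0): Q x + c + A^T lambda = 0.
Primal feasibility: A x = b.

This gives the KKT block system:
  [ Q   A^T ] [ x     ]   [-c ]
  [ A    0  ] [ lambda ] = [ b ]

Solving the linear system:
  x*      = (0, -2.2241, 2.5517)
  lambda* = (6.5172, 4.9741)
  f(x*)   = 17.5431

x* = (0, -2.2241, 2.5517), lambda* = (6.5172, 4.9741)


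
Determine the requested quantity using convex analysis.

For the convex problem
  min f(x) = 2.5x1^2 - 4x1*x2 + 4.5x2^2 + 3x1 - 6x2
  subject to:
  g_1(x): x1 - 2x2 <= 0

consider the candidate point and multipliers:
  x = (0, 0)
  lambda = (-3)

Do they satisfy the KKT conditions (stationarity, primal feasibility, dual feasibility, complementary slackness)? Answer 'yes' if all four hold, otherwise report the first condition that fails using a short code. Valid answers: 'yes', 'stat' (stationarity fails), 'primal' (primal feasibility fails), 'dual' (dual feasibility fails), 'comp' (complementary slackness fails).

Gradient of f: grad f(x) = Q x + c = (3, -6)
Constraint values g_i(x) = a_i^T x - b_i:
  g_1((0, 0)) = 0
Stationarity residual: grad f(x) + sum_i lambda_i a_i = (0, 0)
  -> stationarity OK
Primal feasibility (all g_i <= 0): OK
Dual feasibility (all lambda_i >= 0): FAILS
Complementary slackness (lambda_i * g_i(x) = 0 for all i): OK

Verdict: the first failing condition is dual_feasibility -> dual.

dual


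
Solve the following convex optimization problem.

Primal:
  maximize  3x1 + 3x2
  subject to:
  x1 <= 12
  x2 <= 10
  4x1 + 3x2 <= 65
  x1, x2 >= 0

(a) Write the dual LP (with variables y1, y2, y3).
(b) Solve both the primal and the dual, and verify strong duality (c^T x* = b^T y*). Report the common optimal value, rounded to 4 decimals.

The standard primal-dual pair for 'max c^T x s.t. A x <= b, x >= 0' is:
  Dual:  min b^T y  s.t.  A^T y >= c,  y >= 0.

So the dual LP is:
  minimize  12y1 + 10y2 + 65y3
  subject to:
    y1 + 4y3 >= 3
    y2 + 3y3 >= 3
    y1, y2, y3 >= 0

Solving the primal: x* = (8.75, 10).
  primal value c^T x* = 56.25.
Solving the dual: y* = (0, 0.75, 0.75).
  dual value b^T y* = 56.25.
Strong duality: c^T x* = b^T y*. Confirmed.

56.25


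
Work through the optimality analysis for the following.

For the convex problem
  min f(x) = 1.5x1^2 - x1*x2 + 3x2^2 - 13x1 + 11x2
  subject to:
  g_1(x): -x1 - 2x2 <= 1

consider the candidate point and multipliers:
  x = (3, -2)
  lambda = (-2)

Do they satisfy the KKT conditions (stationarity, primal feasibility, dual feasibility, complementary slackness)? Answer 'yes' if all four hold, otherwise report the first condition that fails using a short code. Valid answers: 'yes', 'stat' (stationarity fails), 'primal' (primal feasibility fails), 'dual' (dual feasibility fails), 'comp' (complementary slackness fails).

Gradient of f: grad f(x) = Q x + c = (-2, -4)
Constraint values g_i(x) = a_i^T x - b_i:
  g_1((3, -2)) = 0
Stationarity residual: grad f(x) + sum_i lambda_i a_i = (0, 0)
  -> stationarity OK
Primal feasibility (all g_i <= 0): OK
Dual feasibility (all lambda_i >= 0): FAILS
Complementary slackness (lambda_i * g_i(x) = 0 for all i): OK

Verdict: the first failing condition is dual_feasibility -> dual.

dual


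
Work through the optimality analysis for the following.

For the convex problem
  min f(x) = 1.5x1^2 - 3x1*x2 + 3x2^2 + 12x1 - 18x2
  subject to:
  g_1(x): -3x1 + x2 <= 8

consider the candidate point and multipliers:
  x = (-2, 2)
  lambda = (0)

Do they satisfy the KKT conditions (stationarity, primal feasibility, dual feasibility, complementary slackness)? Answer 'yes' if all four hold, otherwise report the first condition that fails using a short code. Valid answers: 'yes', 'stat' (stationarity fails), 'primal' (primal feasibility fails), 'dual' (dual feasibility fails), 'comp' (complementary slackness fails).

Gradient of f: grad f(x) = Q x + c = (0, 0)
Constraint values g_i(x) = a_i^T x - b_i:
  g_1((-2, 2)) = 0
Stationarity residual: grad f(x) + sum_i lambda_i a_i = (0, 0)
  -> stationarity OK
Primal feasibility (all g_i <= 0): OK
Dual feasibility (all lambda_i >= 0): OK
Complementary slackness (lambda_i * g_i(x) = 0 for all i): OK

Verdict: yes, KKT holds.

yes


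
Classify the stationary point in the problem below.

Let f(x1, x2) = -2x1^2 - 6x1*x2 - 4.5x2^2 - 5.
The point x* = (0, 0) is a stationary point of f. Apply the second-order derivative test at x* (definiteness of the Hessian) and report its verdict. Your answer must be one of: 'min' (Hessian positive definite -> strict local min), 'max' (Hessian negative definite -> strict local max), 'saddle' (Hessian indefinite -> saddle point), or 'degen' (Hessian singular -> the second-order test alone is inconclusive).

Compute the Hessian H = grad^2 f:
  H = [[-4, -6], [-6, -9]]
Verify stationarity: grad f(x*) = H x* + g = (0, 0).
Eigenvalues of H: -13, 0.
H has a zero eigenvalue (singular; negative semidefinite but not definite), so H is neither positive definite, negative definite, nor indefinite. The second-order test alone is inconclusive -> degen.
(Indeed, f is constant along the null direction of H through x*, so x* is not a strict local extremum.)

degen


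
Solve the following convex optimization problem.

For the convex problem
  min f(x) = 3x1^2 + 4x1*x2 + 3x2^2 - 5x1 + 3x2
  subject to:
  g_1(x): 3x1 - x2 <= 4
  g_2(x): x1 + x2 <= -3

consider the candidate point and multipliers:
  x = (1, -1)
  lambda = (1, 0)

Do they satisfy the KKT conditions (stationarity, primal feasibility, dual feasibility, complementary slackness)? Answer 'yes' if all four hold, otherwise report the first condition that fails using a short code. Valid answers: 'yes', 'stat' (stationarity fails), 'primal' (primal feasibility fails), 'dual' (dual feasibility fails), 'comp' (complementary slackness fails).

Gradient of f: grad f(x) = Q x + c = (-3, 1)
Constraint values g_i(x) = a_i^T x - b_i:
  g_1((1, -1)) = 0
  g_2((1, -1)) = 3
Stationarity residual: grad f(x) + sum_i lambda_i a_i = (0, 0)
  -> stationarity OK
Primal feasibility (all g_i <= 0): FAILS
Dual feasibility (all lambda_i >= 0): OK
Complementary slackness (lambda_i * g_i(x) = 0 for all i): OK

Verdict: the first failing condition is primal_feasibility -> primal.

primal


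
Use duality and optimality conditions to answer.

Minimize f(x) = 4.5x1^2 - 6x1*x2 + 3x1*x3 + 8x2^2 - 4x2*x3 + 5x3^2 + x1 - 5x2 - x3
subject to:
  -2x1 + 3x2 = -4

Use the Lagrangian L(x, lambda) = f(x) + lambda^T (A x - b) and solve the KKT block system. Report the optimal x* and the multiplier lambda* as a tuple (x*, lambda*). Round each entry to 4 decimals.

Form the Lagrangian:
  L(x, lambda) = (1/2) x^T Q x + c^T x + lambda^T (A x - b)
Stationarity (grad_x L = 0): Q x + c + A^T lambda = 0.
Primal feasibility: A x = b.

This gives the KKT block system:
  [ Q   A^T ] [ x     ]   [-c ]
  [ A    0  ] [ lambda ] = [ b ]

Solving the linear system:
  x*      = (1.0741, -0.6173, -0.4691)
  lambda* = (6.4815)
  f(x*)   = 15.2778

x* = (1.0741, -0.6173, -0.4691), lambda* = (6.4815)


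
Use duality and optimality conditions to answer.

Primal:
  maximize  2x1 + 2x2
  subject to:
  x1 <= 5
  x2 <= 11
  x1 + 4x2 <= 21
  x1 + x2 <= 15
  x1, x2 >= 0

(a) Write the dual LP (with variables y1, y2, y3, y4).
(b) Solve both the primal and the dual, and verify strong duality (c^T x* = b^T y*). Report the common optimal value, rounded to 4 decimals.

The standard primal-dual pair for 'max c^T x s.t. A x <= b, x >= 0' is:
  Dual:  min b^T y  s.t.  A^T y >= c,  y >= 0.

So the dual LP is:
  minimize  5y1 + 11y2 + 21y3 + 15y4
  subject to:
    y1 + y3 + y4 >= 2
    y2 + 4y3 + y4 >= 2
    y1, y2, y3, y4 >= 0

Solving the primal: x* = (5, 4).
  primal value c^T x* = 18.
Solving the dual: y* = (1.5, 0, 0.5, 0).
  dual value b^T y* = 18.
Strong duality: c^T x* = b^T y*. Confirmed.

18


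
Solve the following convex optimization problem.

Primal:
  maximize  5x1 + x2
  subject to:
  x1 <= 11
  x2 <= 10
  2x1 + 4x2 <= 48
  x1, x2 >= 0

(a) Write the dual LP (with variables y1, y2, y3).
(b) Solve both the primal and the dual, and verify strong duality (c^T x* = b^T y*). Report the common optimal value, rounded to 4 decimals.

The standard primal-dual pair for 'max c^T x s.t. A x <= b, x >= 0' is:
  Dual:  min b^T y  s.t.  A^T y >= c,  y >= 0.

So the dual LP is:
  minimize  11y1 + 10y2 + 48y3
  subject to:
    y1 + 2y3 >= 5
    y2 + 4y3 >= 1
    y1, y2, y3 >= 0

Solving the primal: x* = (11, 6.5).
  primal value c^T x* = 61.5.
Solving the dual: y* = (4.5, 0, 0.25).
  dual value b^T y* = 61.5.
Strong duality: c^T x* = b^T y*. Confirmed.

61.5


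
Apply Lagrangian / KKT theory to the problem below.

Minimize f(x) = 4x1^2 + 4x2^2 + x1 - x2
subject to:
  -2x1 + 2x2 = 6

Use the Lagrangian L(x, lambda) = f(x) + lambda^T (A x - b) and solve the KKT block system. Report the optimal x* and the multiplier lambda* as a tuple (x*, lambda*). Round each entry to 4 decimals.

Form the Lagrangian:
  L(x, lambda) = (1/2) x^T Q x + c^T x + lambda^T (A x - b)
Stationarity (grad_x L = 0): Q x + c + A^T lambda = 0.
Primal feasibility: A x = b.

This gives the KKT block system:
  [ Q   A^T ] [ x     ]   [-c ]
  [ A    0  ] [ lambda ] = [ b ]

Solving the linear system:
  x*      = (-1.5, 1.5)
  lambda* = (-5.5)
  f(x*)   = 15

x* = (-1.5, 1.5), lambda* = (-5.5)


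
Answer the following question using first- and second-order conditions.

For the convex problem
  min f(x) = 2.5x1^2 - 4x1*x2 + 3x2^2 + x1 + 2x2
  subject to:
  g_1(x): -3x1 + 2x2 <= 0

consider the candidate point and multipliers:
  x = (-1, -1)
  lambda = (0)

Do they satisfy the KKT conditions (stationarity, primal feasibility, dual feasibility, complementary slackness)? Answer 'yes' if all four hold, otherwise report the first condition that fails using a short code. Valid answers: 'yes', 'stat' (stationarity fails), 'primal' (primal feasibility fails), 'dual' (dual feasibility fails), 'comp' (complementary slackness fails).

Gradient of f: grad f(x) = Q x + c = (0, 0)
Constraint values g_i(x) = a_i^T x - b_i:
  g_1((-1, -1)) = 1
Stationarity residual: grad f(x) + sum_i lambda_i a_i = (0, 0)
  -> stationarity OK
Primal feasibility (all g_i <= 0): FAILS
Dual feasibility (all lambda_i >= 0): OK
Complementary slackness (lambda_i * g_i(x) = 0 for all i): OK

Verdict: the first failing condition is primal_feasibility -> primal.

primal


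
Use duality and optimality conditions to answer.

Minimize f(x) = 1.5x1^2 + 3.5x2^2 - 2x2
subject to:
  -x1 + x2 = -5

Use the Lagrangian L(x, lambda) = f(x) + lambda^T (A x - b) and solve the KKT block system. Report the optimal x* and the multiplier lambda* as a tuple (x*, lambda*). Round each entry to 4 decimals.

Form the Lagrangian:
  L(x, lambda) = (1/2) x^T Q x + c^T x + lambda^T (A x - b)
Stationarity (grad_x L = 0): Q x + c + A^T lambda = 0.
Primal feasibility: A x = b.

This gives the KKT block system:
  [ Q   A^T ] [ x     ]   [-c ]
  [ A    0  ] [ lambda ] = [ b ]

Solving the linear system:
  x*      = (3.7, -1.3)
  lambda* = (11.1)
  f(x*)   = 29.05

x* = (3.7, -1.3), lambda* = (11.1)


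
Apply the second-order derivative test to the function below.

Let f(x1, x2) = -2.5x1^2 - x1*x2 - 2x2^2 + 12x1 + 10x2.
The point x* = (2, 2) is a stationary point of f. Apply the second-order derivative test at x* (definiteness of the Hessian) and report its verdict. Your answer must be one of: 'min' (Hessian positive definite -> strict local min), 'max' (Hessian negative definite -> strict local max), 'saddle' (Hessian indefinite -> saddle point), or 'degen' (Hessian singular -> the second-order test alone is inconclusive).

Compute the Hessian H = grad^2 f:
  H = [[-5, -1], [-1, -4]]
Verify stationarity: grad f(x*) = H x* + g = (0, 0).
Eigenvalues of H: -5.618, -3.382.
Both eigenvalues < 0, so H is negative definite -> x* is a strict local max.

max


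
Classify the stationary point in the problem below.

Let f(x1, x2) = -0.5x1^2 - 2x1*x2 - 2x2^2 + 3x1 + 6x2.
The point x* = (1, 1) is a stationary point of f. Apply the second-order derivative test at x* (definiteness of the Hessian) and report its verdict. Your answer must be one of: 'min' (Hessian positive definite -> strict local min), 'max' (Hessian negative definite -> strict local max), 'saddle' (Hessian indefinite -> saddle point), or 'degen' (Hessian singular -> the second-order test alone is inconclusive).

Compute the Hessian H = grad^2 f:
  H = [[-1, -2], [-2, -4]]
Verify stationarity: grad f(x*) = H x* + g = (0, 0).
Eigenvalues of H: -5, 0.
H has a zero eigenvalue (singular; negative semidefinite but not definite), so H is neither positive definite, negative definite, nor indefinite. The second-order test alone is inconclusive -> degen.
(Indeed, f is constant along the null direction of H through x*, so x* is not a strict local extremum.)

degen


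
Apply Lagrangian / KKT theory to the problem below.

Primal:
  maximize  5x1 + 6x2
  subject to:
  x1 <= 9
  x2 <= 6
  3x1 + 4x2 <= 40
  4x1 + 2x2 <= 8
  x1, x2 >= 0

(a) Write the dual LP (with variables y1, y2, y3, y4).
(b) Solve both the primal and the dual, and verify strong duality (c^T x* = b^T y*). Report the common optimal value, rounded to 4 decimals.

The standard primal-dual pair for 'max c^T x s.t. A x <= b, x >= 0' is:
  Dual:  min b^T y  s.t.  A^T y >= c,  y >= 0.

So the dual LP is:
  minimize  9y1 + 6y2 + 40y3 + 8y4
  subject to:
    y1 + 3y3 + 4y4 >= 5
    y2 + 4y3 + 2y4 >= 6
    y1, y2, y3, y4 >= 0

Solving the primal: x* = (0, 4).
  primal value c^T x* = 24.
Solving the dual: y* = (0, 0, 0, 3).
  dual value b^T y* = 24.
Strong duality: c^T x* = b^T y*. Confirmed.

24


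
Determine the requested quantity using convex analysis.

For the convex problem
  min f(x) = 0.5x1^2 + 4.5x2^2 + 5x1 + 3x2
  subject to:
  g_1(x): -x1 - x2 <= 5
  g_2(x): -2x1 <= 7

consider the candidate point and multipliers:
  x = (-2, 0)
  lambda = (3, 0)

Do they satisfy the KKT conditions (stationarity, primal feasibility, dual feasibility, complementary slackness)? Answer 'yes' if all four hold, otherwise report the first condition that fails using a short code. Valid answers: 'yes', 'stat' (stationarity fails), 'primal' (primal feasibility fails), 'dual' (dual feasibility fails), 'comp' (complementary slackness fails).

Gradient of f: grad f(x) = Q x + c = (3, 3)
Constraint values g_i(x) = a_i^T x - b_i:
  g_1((-2, 0)) = -3
  g_2((-2, 0)) = -3
Stationarity residual: grad f(x) + sum_i lambda_i a_i = (0, 0)
  -> stationarity OK
Primal feasibility (all g_i <= 0): OK
Dual feasibility (all lambda_i >= 0): OK
Complementary slackness (lambda_i * g_i(x) = 0 for all i): FAILS

Verdict: the first failing condition is complementary_slackness -> comp.

comp
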